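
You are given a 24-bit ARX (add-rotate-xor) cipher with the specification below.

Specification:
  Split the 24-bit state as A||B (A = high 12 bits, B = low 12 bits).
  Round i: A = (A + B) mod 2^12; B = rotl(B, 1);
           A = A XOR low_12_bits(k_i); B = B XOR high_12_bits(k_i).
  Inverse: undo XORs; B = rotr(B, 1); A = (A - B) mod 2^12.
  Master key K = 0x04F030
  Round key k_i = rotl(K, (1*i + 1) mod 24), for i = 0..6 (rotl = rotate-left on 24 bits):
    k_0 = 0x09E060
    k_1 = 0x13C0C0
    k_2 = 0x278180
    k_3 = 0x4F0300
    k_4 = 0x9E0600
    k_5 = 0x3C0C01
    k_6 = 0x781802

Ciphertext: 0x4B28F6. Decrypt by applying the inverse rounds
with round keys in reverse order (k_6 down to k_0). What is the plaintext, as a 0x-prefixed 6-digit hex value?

s_0 = ciphertext = 0x4B28F6
s_1 = InvRound(s_0, k_6) = 0xCF5FBB
s_2 = InvRound(s_1, k_5) = 0x2B7E3D
s_3 = InvRound(s_2, k_4) = 0x8C9BEE
s_4 = InvRound(s_3, k_3) = 0x43A78F
s_5 = InvRound(s_4, k_2) = 0xABFAFB
s_6 = InvRound(s_5, k_1) = 0xC9CDE3
s_7 = InvRound(s_6, k_0) = 0xE3EEBE

0xE3EEBE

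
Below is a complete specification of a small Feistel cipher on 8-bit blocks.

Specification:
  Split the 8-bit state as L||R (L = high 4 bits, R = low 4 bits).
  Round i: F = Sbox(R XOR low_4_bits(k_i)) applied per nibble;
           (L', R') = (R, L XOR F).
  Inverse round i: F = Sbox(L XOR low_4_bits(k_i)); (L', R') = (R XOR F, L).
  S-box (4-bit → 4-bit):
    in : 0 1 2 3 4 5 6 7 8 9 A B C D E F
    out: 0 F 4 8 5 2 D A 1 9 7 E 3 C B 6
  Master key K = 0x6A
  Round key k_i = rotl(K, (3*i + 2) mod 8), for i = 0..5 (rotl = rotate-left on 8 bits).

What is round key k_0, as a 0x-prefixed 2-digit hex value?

0xA9

K = 0x6A
k_0 = rotl(K, (3*0+2) mod 8) = rotl(K, 2) = 0xA9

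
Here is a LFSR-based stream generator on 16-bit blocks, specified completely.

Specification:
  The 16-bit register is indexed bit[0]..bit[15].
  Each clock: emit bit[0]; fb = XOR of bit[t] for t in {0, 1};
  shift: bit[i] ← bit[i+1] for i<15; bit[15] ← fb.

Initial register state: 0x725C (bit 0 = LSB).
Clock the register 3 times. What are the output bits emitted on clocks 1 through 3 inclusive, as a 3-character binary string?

reg_0 = 0x725C
clock 1: out=0, reg = 0x392E
clock 2: out=0, reg = 0x9C97
clock 3: out=1, reg = 0x4E4B

001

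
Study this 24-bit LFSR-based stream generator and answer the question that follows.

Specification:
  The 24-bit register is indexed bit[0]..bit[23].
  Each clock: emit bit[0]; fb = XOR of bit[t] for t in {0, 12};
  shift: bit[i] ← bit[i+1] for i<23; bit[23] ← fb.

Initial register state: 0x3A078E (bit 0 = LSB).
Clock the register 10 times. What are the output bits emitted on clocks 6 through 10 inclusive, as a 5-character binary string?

00111

reg_0 = 0x3A078E
clock 1: out=0, reg = 0x1D03C7
clock 2: out=1, reg = 0x8E81E3
clock 3: out=1, reg = 0xC740F1
clock 4: out=1, reg = 0xE3A078
clock 5: out=0, reg = 0x71D03C
clock 6: out=0, reg = 0xB8E81E
clock 7: out=0, reg = 0x5C740F
clock 8: out=1, reg = 0x2E3A07
clock 9: out=1, reg = 0x171D03
clock 10: out=1, reg = 0x0B8E81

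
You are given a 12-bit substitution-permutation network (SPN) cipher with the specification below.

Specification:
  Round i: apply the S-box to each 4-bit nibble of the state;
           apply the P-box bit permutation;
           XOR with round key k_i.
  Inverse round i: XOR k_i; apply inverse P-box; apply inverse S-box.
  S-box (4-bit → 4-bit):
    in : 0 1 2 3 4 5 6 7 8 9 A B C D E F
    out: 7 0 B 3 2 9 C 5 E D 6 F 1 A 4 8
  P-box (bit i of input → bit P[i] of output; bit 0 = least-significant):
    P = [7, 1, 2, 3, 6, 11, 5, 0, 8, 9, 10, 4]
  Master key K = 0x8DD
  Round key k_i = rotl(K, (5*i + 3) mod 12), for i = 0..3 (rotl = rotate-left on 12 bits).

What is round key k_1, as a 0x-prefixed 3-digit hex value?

K = 0x8DD
k_0 = rotl(K, (5*0+3) mod 12) = rotl(K, 3) = 0x6EC
k_1 = rotl(K, (5*1+3) mod 12) = rotl(K, 8) = 0xD8D

0xD8D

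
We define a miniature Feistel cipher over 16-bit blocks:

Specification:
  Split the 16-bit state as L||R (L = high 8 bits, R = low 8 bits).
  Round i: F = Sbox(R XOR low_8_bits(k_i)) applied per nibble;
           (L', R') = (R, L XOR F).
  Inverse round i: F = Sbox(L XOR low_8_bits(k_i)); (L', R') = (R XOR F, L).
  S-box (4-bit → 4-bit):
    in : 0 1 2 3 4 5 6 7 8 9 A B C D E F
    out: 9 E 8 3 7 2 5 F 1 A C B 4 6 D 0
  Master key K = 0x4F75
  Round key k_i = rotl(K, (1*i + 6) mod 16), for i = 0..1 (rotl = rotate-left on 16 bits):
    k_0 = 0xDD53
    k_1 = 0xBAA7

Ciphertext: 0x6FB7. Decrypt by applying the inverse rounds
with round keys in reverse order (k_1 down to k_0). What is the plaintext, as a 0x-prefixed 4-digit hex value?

0xADF6

s_0 = ciphertext = 0x6FB7
s_1 = InvRound(s_0, k_1) = 0xF66F
s_2 = InvRound(s_1, k_0) = 0xADF6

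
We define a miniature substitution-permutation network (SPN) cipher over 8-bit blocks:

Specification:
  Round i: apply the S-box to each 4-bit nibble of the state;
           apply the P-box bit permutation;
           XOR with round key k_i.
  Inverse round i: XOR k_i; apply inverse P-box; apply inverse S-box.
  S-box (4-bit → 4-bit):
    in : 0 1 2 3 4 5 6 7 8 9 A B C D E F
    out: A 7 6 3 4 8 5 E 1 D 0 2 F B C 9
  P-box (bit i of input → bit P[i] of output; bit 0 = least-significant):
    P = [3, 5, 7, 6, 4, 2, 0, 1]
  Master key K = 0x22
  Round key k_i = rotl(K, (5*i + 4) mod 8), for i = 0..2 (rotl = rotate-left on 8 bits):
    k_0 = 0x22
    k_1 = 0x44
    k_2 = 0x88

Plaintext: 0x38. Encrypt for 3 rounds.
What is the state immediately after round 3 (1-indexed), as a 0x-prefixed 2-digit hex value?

0xFB

s_0 = plaintext = 0x38
s_1 = Round(s_0, k_0) = 0x3E
s_2 = Round(s_1, k_1) = 0x90
s_3 = Round(s_2, k_2) = 0xFB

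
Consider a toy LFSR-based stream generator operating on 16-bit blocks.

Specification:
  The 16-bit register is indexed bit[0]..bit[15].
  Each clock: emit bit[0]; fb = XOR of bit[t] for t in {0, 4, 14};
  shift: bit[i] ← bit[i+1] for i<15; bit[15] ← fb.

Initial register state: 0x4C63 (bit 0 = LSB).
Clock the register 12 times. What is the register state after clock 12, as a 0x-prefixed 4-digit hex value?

0xD744

reg_0 = 0x4C63
clock 1: out=1, reg = 0x2631
clock 2: out=1, reg = 0x1318
clock 3: out=0, reg = 0x898C
clock 4: out=0, reg = 0x44C6
clock 5: out=0, reg = 0xA263
clock 6: out=1, reg = 0xD131
clock 7: out=1, reg = 0xE898
clock 8: out=0, reg = 0x744C
clock 9: out=0, reg = 0xBA26
clock 10: out=0, reg = 0x5D13
clock 11: out=1, reg = 0xAE89
clock 12: out=1, reg = 0xD744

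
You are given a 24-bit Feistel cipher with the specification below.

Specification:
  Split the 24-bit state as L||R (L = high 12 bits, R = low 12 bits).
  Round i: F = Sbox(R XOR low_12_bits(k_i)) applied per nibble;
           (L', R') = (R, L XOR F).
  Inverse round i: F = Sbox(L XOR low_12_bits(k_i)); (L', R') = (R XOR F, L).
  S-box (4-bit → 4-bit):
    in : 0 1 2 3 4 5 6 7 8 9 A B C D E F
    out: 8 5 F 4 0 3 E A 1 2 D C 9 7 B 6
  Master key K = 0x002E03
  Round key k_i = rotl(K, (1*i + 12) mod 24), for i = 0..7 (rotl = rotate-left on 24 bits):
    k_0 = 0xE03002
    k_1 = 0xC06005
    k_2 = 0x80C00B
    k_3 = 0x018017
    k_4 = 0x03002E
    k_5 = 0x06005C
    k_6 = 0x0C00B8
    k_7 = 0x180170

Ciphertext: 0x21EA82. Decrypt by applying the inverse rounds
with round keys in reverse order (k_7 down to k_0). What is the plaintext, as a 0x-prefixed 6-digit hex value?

s_0 = ciphertext = 0x21EA82
s_1 = InvRound(s_0, k_7) = 0xE6921E
s_2 = InvRound(s_1, k_6) = 0x96BE69
s_3 = InvRound(s_2, k_5) = 0xC2396B
s_4 = InvRound(s_3, k_4) = 0x0ECC23
s_5 = InvRound(s_4, k_3) = 0x44F0EC
s_6 = InvRound(s_5, k_2) = 0x0EC44F
s_7 = InvRound(s_6, k_1) = 0xCFD0EC
s_8 = InvRound(s_7, k_0) = 0x98ACFD

0x98ACFD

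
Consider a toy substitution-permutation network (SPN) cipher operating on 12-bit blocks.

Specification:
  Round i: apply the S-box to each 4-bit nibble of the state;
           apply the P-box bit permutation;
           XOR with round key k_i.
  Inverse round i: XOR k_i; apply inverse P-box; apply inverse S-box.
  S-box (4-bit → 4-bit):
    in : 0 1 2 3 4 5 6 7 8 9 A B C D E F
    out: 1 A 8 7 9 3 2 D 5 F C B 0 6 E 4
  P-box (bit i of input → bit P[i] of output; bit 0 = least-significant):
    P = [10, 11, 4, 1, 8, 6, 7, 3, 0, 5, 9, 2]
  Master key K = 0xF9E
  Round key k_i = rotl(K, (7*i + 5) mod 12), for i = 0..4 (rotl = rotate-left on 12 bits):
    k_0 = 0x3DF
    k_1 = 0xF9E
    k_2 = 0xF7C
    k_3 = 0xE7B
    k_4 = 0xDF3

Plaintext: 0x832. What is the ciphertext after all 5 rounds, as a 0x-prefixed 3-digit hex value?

s_0 = plaintext = 0x832
s_1 = Round(s_0, k_0) = 0x01C
s_2 = Round(s_1, k_1) = 0xFD7
s_3 = Round(s_2, k_2) = 0x9AE
s_4 = Round(s_3, k_3) = 0x4C4
s_5 = Round(s_4, k_4) = 0x9F4

0x9F4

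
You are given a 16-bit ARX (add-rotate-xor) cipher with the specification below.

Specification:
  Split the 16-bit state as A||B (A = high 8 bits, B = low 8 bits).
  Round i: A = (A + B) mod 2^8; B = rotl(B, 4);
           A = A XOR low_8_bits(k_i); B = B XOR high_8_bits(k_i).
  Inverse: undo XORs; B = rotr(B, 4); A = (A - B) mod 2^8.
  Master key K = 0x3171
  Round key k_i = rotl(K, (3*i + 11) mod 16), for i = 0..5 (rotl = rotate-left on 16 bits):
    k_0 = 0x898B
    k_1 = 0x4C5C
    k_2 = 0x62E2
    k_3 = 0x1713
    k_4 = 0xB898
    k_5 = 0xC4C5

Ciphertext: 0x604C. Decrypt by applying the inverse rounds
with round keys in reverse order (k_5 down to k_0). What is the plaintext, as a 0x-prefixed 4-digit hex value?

0x98E6

s_0 = ciphertext = 0x604C
s_1 = InvRound(s_0, k_5) = 0x1D88
s_2 = InvRound(s_1, k_4) = 0x8203
s_3 = InvRound(s_2, k_3) = 0x5041
s_4 = InvRound(s_3, k_2) = 0x8032
s_5 = InvRound(s_4, k_1) = 0xF5E7
s_6 = InvRound(s_5, k_0) = 0x98E6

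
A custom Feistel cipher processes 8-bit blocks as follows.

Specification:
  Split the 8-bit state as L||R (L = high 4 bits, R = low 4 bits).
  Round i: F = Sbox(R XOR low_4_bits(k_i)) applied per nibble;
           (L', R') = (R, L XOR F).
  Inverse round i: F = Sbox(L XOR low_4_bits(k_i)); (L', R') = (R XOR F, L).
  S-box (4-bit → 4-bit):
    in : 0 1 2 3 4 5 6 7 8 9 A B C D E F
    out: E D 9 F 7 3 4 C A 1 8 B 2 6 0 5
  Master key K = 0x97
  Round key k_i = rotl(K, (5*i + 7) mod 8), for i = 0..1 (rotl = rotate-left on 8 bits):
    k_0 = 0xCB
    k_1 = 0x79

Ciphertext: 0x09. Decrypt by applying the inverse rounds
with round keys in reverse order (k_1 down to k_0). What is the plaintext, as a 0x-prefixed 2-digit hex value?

0xF8

s_0 = ciphertext = 0x09
s_1 = InvRound(s_0, k_1) = 0x80
s_2 = InvRound(s_1, k_0) = 0xF8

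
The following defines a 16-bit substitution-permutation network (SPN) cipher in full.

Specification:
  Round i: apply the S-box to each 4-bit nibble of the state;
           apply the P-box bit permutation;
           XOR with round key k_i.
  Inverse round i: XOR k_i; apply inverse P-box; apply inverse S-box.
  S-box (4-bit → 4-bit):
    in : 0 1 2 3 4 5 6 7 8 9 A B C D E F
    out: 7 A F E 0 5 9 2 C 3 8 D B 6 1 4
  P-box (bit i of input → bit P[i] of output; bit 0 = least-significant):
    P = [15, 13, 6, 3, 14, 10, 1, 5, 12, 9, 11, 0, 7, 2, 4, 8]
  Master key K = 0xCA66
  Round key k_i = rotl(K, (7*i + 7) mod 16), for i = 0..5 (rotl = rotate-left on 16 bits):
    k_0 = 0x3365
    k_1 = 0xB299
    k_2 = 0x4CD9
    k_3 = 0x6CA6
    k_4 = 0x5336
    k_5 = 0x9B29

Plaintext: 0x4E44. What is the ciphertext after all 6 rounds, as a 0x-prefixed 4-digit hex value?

0x5593

s_0 = plaintext = 0x4E44
s_1 = Round(s_0, k_0) = 0x2365
s_2 = Round(s_1, k_1) = 0x796C
s_3 = Round(s_2, k_2) = 0xBEF5
s_4 = Round(s_3, k_3) = 0xFD74
s_5 = Round(s_4, k_4) = 0x5D26
s_6 = Round(s_5, k_5) = 0x5593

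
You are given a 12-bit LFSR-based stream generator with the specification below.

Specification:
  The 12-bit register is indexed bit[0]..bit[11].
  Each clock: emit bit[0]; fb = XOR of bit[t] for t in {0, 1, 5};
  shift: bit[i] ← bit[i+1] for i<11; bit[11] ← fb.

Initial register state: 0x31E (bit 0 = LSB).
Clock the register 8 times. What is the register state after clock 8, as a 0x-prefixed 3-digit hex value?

reg_0 = 0x31E
clock 1: out=0, reg = 0x98F
clock 2: out=1, reg = 0x4C7
clock 3: out=1, reg = 0x263
clock 4: out=1, reg = 0x931
clock 5: out=1, reg = 0x498
clock 6: out=0, reg = 0x24C
clock 7: out=0, reg = 0x126
clock 8: out=0, reg = 0x093

0x093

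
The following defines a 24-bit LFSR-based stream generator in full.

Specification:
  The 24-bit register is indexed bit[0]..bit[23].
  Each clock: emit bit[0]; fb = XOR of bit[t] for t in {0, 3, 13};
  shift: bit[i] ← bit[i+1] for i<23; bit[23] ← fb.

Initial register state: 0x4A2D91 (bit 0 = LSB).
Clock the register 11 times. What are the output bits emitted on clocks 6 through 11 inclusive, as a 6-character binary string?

reg_0 = 0x4A2D91
clock 1: out=1, reg = 0x2516C8
clock 2: out=0, reg = 0x928B64
clock 3: out=0, reg = 0x4945B2
clock 4: out=0, reg = 0x24A2D9
clock 5: out=1, reg = 0x92516C
clock 6: out=0, reg = 0xC928B6
clock 7: out=0, reg = 0xE4945B
clock 8: out=1, reg = 0x724A2D
clock 9: out=1, reg = 0x392516
clock 10: out=0, reg = 0x9C928B
clock 11: out=1, reg = 0x4E4945

001101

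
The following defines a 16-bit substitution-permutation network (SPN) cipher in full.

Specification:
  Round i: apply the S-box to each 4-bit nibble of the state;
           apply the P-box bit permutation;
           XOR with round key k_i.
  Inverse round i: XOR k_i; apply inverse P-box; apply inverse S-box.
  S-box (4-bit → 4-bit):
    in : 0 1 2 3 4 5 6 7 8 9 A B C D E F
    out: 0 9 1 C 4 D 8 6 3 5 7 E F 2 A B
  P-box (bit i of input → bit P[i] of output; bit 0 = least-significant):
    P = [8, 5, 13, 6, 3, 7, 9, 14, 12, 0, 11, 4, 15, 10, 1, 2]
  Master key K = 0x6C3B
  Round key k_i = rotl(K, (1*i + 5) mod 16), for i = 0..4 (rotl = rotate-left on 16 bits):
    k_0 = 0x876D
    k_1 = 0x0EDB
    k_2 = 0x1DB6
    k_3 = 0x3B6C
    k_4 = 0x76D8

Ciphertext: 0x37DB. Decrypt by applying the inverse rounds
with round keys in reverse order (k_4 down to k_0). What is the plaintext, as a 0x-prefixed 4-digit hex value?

s_0 = ciphertext = 0x37DB
s_1 = InvRound(s_0, k_4) = 0x4D62
s_2 = InvRound(s_1, k_3) = 0xB254
s_3 = InvRound(s_2, k_2) = 0xA47C
s_4 = InvRound(s_3, k_1) = 0x5777
s_5 = InvRound(s_4, k_0) = 0x9110

0x9110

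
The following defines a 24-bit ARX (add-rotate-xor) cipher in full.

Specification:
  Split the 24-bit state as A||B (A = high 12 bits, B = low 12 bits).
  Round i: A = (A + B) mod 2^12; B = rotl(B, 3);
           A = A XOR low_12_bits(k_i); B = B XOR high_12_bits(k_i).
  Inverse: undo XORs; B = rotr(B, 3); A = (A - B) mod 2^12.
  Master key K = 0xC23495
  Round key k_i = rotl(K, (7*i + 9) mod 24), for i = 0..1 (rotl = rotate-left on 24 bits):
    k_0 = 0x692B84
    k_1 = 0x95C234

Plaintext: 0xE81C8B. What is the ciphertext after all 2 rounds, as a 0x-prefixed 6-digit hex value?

s_0 = plaintext = 0xE81C8B
s_1 = Round(s_0, k_0) = 0x0882CC
s_2 = Round(s_1, k_1) = 0x160F3D

0x160F3D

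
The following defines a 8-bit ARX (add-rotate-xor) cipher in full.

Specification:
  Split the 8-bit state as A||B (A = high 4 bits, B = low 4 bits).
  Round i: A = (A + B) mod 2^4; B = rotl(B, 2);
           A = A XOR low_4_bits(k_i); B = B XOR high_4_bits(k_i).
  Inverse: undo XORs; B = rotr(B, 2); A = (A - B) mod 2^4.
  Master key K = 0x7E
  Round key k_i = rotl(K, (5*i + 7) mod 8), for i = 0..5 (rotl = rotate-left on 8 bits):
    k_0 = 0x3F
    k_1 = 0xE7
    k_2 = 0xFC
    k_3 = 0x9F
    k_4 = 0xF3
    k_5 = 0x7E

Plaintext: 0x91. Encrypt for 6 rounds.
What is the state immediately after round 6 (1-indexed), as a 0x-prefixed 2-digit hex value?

s_0 = plaintext = 0x91
s_1 = Round(s_0, k_0) = 0x57
s_2 = Round(s_1, k_1) = 0xB3
s_3 = Round(s_2, k_2) = 0x23
s_4 = Round(s_3, k_3) = 0xA5
s_5 = Round(s_4, k_4) = 0xCA
s_6 = Round(s_5, k_5) = 0x8D

0x8D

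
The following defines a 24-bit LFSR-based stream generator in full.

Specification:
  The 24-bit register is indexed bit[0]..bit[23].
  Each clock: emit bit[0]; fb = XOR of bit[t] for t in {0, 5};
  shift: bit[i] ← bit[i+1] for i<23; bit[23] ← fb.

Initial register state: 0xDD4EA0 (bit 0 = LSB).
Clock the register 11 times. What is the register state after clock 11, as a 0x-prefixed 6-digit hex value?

reg_0 = 0xDD4EA0
clock 1: out=0, reg = 0xEEA750
clock 2: out=0, reg = 0x7753A8
clock 3: out=0, reg = 0xBBA9D4
clock 4: out=0, reg = 0x5DD4EA
clock 5: out=0, reg = 0xAEEA75
clock 6: out=1, reg = 0x57753A
clock 7: out=0, reg = 0xABBA9D
clock 8: out=1, reg = 0xD5DD4E
clock 9: out=0, reg = 0x6AEEA7
clock 10: out=1, reg = 0x357753
clock 11: out=1, reg = 0x9ABBA9

0x9ABBA9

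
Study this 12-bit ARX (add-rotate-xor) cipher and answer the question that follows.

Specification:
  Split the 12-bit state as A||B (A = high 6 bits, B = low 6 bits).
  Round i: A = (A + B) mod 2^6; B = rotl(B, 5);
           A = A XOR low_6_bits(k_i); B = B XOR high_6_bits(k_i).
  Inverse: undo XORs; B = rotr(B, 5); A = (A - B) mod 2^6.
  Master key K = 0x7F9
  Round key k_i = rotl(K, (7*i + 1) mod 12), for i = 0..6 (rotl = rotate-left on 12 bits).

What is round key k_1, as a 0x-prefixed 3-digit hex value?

0x97F

K = 0x7F9
k_0 = rotl(K, (7*0+1) mod 12) = rotl(K, 1) = 0xFF2
k_1 = rotl(K, (7*1+1) mod 12) = rotl(K, 8) = 0x97F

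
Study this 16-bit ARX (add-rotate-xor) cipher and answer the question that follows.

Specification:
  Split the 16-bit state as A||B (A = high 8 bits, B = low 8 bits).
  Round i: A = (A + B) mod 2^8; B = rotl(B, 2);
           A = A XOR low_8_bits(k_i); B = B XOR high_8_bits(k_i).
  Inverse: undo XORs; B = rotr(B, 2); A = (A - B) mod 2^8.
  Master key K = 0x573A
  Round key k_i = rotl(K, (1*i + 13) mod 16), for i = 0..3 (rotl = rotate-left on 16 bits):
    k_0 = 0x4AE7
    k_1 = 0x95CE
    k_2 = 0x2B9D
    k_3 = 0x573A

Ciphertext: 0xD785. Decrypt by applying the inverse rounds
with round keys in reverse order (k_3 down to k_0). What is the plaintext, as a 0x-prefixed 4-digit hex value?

0x7BB5

s_0 = ciphertext = 0xD785
s_1 = InvRound(s_0, k_3) = 0x39B4
s_2 = InvRound(s_1, k_2) = 0xBDE7
s_3 = InvRound(s_2, k_1) = 0xD79C
s_4 = InvRound(s_3, k_0) = 0x7BB5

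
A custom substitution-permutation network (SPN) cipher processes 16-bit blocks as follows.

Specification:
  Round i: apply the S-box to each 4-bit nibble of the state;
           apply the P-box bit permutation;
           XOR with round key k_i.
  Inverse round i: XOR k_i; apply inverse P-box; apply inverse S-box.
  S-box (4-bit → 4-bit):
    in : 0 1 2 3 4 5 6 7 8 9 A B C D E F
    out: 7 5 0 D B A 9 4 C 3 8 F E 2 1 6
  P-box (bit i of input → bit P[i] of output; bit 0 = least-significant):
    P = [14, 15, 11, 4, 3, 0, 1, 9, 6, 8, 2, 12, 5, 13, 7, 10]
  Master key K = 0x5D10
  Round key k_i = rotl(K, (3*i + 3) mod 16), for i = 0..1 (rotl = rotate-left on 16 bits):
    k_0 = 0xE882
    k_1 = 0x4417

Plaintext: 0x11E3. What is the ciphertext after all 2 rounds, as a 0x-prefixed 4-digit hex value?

0x0151

s_0 = plaintext = 0x11E3
s_1 = Round(s_0, k_0) = 0xA07E
s_2 = Round(s_1, k_1) = 0x0151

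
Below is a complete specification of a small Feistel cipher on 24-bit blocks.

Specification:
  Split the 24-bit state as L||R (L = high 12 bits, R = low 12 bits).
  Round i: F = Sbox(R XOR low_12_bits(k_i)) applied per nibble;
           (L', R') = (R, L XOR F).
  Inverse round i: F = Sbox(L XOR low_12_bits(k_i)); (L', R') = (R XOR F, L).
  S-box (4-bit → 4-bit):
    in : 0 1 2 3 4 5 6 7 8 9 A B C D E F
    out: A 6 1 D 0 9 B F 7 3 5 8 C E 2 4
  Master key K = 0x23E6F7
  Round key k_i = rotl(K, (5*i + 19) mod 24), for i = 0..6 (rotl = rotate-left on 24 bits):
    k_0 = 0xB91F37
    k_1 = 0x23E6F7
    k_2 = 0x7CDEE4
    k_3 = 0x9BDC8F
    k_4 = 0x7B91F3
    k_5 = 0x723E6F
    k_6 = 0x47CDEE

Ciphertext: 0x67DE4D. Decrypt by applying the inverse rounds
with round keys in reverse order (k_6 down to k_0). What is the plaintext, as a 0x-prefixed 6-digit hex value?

0x693635

s_0 = ciphertext = 0x67DE4D
s_1 = InvRound(s_0, k_6) = 0x67067D
s_2 = InvRound(s_1, k_5) = 0x119670
s_3 = InvRound(s_2, k_4) = 0xC55119
s_4 = InvRound(s_3, k_3) = 0xBFCC55
s_5 = InvRound(s_4, k_2) = 0x532BFC
s_6 = InvRound(s_5, k_1) = 0x635532
s_7 = InvRound(s_6, k_0) = 0x693635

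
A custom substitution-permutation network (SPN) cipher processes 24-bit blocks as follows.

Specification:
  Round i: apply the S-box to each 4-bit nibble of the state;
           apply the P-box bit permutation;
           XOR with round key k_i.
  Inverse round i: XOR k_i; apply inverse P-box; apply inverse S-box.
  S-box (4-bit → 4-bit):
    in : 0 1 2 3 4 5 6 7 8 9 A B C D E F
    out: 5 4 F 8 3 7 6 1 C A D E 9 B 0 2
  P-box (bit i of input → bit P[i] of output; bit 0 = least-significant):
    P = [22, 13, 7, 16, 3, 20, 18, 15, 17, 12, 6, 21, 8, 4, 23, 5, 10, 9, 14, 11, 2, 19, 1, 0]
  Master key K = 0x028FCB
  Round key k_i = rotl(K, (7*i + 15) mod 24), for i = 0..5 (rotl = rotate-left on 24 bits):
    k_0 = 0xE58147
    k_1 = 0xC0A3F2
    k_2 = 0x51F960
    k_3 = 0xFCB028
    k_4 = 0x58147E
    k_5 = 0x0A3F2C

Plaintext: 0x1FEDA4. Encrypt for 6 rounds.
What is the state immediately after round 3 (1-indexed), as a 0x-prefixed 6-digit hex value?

s_0 = plaintext = 0x1FEDA4
s_1 = Round(s_0, k_0) = 0x83334D
s_2 = Round(s_1, k_1) = 0xB18BD9
s_3 = Round(s_2, k_2) = 0xE8090B
s_4 = Round(s_3, k_3) = 0x59C9A0
s_5 = Round(s_4, k_4) = 0x348FD0
s_6 = Round(s_5, k_5) = 0xDAA985

0xE8090B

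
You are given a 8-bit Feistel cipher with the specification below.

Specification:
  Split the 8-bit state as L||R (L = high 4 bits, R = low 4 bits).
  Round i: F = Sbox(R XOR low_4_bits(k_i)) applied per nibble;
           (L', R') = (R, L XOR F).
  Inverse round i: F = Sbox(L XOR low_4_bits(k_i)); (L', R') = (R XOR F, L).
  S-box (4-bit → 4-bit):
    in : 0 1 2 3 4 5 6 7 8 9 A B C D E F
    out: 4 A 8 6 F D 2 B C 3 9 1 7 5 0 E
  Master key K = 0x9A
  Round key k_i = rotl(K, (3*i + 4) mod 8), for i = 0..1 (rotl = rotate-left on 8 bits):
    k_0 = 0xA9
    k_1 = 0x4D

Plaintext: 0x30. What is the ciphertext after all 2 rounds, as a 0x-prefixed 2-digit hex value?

0x05

s_0 = plaintext = 0x30
s_1 = Round(s_0, k_0) = 0x00
s_2 = Round(s_1, k_1) = 0x05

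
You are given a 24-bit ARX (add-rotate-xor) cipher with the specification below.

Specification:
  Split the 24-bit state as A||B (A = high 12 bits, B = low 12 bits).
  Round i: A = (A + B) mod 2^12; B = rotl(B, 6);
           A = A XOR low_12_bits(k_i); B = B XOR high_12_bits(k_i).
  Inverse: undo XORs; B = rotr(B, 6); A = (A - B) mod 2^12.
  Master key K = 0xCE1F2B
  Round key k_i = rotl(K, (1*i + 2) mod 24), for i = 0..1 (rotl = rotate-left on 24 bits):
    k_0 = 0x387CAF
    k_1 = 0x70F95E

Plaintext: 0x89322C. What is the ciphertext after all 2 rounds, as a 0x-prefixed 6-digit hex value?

s_0 = plaintext = 0x89322C
s_1 = Round(s_0, k_0) = 0x61088F
s_2 = Round(s_1, k_1) = 0x7C14ED

0x7C14ED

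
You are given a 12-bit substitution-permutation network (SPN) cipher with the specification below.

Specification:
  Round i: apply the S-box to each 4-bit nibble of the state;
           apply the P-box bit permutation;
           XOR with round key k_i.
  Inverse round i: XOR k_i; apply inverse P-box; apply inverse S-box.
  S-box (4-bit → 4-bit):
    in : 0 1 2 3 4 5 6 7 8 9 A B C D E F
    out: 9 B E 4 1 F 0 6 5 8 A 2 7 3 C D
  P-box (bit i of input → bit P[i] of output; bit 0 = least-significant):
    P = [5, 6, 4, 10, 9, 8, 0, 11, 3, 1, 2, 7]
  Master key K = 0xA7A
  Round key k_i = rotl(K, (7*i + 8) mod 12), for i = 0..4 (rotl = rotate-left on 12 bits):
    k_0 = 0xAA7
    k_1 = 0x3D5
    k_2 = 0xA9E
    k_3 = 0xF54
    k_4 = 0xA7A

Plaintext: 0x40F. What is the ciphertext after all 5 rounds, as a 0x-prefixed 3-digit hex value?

0x9EF

s_0 = plaintext = 0x40F
s_1 = Round(s_0, k_0) = 0x49F
s_2 = Round(s_1, k_1) = 0xFED
s_3 = Round(s_2, k_2) = 0x273
s_4 = Round(s_3, k_3) = 0xEC3
s_5 = Round(s_4, k_4) = 0x9EF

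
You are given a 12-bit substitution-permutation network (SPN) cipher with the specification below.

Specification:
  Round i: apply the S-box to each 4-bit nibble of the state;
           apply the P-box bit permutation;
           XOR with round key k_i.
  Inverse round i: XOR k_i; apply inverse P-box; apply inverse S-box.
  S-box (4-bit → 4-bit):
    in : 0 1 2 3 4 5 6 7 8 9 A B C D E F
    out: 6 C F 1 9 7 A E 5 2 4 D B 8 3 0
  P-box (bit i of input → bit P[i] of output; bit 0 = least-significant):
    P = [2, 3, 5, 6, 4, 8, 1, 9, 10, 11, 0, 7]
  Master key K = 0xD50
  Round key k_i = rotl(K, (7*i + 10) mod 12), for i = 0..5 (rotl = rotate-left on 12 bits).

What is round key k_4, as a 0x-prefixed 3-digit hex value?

K = 0xD50
k_0 = rotl(K, (7*0+10) mod 12) = rotl(K, 10) = 0x354
k_1 = rotl(K, (7*1+10) mod 12) = rotl(K, 5) = 0xA1A
k_2 = rotl(K, (7*2+10) mod 12) = rotl(K, 0) = 0xD50
k_3 = rotl(K, (7*3+10) mod 12) = rotl(K, 7) = 0x86A
k_4 = rotl(K, (7*4+10) mod 12) = rotl(K, 2) = 0x543

0x543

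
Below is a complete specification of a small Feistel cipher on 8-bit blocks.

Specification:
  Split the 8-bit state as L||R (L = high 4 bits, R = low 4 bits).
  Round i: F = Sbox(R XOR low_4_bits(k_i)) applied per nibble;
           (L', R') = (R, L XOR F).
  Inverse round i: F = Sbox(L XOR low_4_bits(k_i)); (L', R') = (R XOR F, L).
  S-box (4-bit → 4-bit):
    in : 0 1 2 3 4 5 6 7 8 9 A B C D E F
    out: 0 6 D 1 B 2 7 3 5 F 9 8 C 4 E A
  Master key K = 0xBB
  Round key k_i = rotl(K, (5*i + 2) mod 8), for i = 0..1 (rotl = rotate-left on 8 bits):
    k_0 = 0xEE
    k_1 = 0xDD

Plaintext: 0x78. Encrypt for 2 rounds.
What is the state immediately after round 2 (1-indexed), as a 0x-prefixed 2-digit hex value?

s_0 = plaintext = 0x78
s_1 = Round(s_0, k_0) = 0x80
s_2 = Round(s_1, k_1) = 0x0C

0x0C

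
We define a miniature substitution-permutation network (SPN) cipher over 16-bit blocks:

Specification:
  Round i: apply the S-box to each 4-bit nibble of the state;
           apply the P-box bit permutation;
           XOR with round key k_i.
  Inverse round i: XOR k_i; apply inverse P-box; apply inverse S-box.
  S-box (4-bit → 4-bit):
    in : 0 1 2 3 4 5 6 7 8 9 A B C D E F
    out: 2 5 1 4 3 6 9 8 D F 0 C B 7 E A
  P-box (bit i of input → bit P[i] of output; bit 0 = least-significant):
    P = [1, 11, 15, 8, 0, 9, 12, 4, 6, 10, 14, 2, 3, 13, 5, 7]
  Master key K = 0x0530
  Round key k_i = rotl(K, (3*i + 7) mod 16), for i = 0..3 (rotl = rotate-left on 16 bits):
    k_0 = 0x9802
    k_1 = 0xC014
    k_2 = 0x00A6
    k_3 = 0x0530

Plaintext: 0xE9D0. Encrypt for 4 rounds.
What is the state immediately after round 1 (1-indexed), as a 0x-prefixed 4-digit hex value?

0xE6E7

s_0 = plaintext = 0xE9D0
s_1 = Round(s_0, k_0) = 0xE6E7
s_2 = Round(s_1, k_1) = 0xF3E0
s_3 = Round(s_2, k_2) = 0x7A36
s_4 = Round(s_3, k_3) = 0x14B2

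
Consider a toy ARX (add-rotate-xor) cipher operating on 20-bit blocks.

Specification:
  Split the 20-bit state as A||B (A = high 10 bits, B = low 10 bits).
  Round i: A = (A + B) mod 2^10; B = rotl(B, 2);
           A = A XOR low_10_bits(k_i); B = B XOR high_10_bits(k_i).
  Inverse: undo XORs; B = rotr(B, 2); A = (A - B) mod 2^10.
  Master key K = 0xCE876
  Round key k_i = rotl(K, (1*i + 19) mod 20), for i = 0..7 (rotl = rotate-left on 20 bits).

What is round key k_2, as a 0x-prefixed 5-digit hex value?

0x9D0ED

K = 0xCE876
k_0 = rotl(K, (1*0+19) mod 20) = rotl(K, 19) = 0x6743B
k_1 = rotl(K, (1*1+19) mod 20) = rotl(K, 0) = 0xCE876
k_2 = rotl(K, (1*2+19) mod 20) = rotl(K, 1) = 0x9D0ED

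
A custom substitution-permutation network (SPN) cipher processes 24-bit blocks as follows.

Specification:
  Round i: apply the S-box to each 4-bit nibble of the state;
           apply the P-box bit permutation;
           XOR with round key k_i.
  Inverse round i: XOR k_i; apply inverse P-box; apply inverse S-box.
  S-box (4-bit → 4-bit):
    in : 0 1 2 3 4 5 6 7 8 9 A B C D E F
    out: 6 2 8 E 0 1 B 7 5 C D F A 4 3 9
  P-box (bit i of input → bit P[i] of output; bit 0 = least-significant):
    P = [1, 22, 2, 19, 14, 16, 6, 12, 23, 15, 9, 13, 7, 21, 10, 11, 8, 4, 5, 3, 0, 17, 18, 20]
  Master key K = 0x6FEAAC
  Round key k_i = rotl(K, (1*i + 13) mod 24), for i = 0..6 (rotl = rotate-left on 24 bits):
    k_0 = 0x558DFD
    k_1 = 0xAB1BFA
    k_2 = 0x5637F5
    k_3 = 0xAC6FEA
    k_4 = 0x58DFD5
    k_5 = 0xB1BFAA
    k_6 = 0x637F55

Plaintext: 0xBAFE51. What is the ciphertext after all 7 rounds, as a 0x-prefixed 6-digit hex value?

s_0 = plaintext = 0xBAFE51
s_1 = Round(s_0, k_0) = 0x834454
s_2 = Round(s_1, k_1) = 0xAF5BC3
s_3 = Round(s_2, k_2) = 0x8B8478
s_4 = Round(s_3, k_3) = 0xA92A15
s_5 = Round(s_4, k_4) = 0xCDF5FE
s_6 = Round(s_5, k_5) = 0x63E708
s_7 = Round(s_6, k_6) = 0xD0FDAA

0xD0FDAA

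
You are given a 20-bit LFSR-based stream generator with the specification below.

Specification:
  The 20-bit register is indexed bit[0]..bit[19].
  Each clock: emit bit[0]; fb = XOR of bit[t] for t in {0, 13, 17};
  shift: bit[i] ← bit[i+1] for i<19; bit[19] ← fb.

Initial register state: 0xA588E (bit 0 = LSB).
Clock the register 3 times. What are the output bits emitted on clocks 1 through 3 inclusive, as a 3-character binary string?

reg_0 = 0xA588E
clock 1: out=0, reg = 0xD2C47
clock 2: out=1, reg = 0x69623
clock 3: out=1, reg = 0x34B11

011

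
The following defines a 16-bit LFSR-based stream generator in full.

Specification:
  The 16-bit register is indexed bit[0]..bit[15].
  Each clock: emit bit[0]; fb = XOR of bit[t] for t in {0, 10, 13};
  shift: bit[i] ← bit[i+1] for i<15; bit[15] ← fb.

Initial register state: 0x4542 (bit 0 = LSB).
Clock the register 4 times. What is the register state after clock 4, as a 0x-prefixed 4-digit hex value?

0x9454

reg_0 = 0x4542
clock 1: out=0, reg = 0xA2A1
clock 2: out=1, reg = 0x5150
clock 3: out=0, reg = 0x28A8
clock 4: out=0, reg = 0x9454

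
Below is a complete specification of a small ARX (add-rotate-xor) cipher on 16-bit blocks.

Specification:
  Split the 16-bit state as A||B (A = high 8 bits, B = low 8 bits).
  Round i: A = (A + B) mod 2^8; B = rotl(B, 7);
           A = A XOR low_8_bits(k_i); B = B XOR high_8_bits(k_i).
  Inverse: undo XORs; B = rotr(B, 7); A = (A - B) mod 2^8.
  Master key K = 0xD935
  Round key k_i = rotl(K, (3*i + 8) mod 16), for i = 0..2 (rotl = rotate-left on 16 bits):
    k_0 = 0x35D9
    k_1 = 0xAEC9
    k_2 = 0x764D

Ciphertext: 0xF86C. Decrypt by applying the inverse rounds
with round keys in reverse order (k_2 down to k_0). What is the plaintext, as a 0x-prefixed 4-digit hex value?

0xCA00

s_0 = ciphertext = 0xF86C
s_1 = InvRound(s_0, k_2) = 0x8134
s_2 = InvRound(s_1, k_1) = 0x1335
s_3 = InvRound(s_2, k_0) = 0xCA00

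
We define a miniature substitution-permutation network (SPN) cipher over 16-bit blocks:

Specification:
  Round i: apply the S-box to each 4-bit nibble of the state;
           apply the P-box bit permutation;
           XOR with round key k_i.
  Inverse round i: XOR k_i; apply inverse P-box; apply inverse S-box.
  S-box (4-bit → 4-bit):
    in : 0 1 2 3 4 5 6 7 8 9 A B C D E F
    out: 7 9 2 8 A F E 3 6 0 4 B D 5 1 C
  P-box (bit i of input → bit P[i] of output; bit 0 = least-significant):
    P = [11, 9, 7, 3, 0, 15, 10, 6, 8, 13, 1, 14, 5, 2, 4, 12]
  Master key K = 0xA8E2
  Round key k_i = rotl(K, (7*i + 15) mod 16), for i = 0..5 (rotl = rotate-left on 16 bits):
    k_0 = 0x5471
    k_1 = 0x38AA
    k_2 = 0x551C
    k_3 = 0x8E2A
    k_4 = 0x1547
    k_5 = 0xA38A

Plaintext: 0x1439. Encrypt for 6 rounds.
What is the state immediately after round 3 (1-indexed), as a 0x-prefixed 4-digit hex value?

s_0 = plaintext = 0x1439
s_1 = Round(s_0, k_0) = 0x2411
s_2 = Round(s_1, k_1) = 0x50E7
s_3 = Round(s_2, k_2) = 0x6E2B
s_4 = Round(s_3, k_3) = 0x1536
s_5 = Round(s_4, k_4) = 0x66AD
s_6 = Round(s_5, k_5) = 0xDF1C

0x6E2B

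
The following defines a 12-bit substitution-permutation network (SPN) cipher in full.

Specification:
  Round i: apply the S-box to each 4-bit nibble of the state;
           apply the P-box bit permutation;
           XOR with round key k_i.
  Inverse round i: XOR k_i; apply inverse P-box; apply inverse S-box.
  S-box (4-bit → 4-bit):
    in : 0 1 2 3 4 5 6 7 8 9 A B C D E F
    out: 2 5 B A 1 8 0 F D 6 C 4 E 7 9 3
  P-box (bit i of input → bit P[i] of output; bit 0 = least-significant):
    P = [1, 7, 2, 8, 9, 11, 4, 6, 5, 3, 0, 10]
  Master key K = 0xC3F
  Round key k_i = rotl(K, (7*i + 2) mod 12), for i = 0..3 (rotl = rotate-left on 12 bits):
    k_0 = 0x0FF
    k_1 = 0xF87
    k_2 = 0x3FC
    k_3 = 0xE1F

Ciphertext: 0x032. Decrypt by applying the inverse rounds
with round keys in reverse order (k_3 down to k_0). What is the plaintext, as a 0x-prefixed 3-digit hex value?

0x2F0

s_0 = ciphertext = 0x032
s_1 = InvRound(s_0, k_3) = 0x7FB
s_2 = InvRound(s_1, k_2) = 0xA61
s_3 = InvRound(s_2, k_1) = 0xE57
s_4 = InvRound(s_3, k_0) = 0x2F0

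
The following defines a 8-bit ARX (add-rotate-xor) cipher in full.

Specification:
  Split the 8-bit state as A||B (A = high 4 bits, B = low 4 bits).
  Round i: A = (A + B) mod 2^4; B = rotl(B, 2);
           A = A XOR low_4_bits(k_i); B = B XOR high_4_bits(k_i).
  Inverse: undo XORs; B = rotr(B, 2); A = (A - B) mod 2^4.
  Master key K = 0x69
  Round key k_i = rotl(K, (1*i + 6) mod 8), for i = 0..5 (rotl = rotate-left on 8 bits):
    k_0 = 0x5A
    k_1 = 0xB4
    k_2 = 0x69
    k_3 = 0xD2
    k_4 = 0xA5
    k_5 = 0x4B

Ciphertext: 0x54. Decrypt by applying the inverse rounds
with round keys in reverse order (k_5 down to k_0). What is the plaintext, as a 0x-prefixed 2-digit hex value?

0xA0

s_0 = ciphertext = 0x54
s_1 = InvRound(s_0, k_5) = 0xE0
s_2 = InvRound(s_1, k_4) = 0x1A
s_3 = InvRound(s_2, k_3) = 0x6D
s_4 = InvRound(s_3, k_2) = 0x1E
s_5 = InvRound(s_4, k_1) = 0x05
s_6 = InvRound(s_5, k_0) = 0xA0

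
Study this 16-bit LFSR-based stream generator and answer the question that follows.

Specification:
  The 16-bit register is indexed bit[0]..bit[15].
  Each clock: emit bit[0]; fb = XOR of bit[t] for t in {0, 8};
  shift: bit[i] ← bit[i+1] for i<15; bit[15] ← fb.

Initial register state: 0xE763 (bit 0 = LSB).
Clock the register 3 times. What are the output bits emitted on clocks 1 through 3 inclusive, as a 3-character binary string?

reg_0 = 0xE763
clock 1: out=1, reg = 0x73B1
clock 2: out=1, reg = 0x39D8
clock 3: out=0, reg = 0x9CEC

110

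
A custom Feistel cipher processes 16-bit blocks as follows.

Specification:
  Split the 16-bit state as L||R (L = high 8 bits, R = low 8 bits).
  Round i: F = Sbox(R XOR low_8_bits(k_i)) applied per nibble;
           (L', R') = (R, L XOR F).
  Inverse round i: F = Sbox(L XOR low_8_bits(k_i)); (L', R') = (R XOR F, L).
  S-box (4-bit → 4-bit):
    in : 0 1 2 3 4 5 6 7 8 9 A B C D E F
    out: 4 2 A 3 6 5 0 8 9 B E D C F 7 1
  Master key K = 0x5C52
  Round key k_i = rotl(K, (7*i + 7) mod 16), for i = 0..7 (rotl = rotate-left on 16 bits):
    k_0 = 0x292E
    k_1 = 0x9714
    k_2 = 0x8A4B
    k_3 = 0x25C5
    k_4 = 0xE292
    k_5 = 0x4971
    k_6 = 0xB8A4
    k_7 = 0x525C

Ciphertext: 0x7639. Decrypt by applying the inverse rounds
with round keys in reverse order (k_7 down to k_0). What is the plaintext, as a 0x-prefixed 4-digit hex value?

0x0529

s_0 = ciphertext = 0x7639
s_1 = InvRound(s_0, k_7) = 0x9776
s_2 = InvRound(s_1, k_6) = 0x4597
s_3 = InvRound(s_2, k_5) = 0xA145
s_4 = InvRound(s_3, k_4) = 0x76A1
s_5 = InvRound(s_4, k_3) = 0x7276
s_6 = InvRound(s_5, k_2) = 0x4D72
s_7 = InvRound(s_6, k_1) = 0x294D
s_8 = InvRound(s_7, k_0) = 0x0529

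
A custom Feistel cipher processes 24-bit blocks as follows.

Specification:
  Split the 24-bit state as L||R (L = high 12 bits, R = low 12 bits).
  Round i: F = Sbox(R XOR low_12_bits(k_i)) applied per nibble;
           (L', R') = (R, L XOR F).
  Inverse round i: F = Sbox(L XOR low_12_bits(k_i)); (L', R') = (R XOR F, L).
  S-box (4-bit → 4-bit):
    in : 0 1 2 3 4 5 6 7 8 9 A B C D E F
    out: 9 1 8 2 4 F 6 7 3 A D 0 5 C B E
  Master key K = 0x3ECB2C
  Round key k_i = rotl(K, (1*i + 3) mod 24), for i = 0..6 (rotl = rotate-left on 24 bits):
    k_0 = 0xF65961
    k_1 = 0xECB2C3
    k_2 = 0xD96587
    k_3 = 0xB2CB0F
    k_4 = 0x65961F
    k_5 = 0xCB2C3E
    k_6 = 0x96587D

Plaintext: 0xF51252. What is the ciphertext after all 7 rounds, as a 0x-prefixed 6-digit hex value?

0xC03E86

s_0 = plaintext = 0xF51252
s_1 = Round(s_0, k_0) = 0x252F73
s_2 = Round(s_1, k_1) = 0xF73E5B
s_3 = Round(s_2, k_2) = 0xE5BFB6
s_4 = Round(s_3, k_3) = 0xFB6A51
s_5 = Round(s_4, k_4) = 0xA51AFD
s_6 = Round(s_5, k_5) = 0xAFDC03
s_7 = Round(s_6, k_6) = 0xC03E86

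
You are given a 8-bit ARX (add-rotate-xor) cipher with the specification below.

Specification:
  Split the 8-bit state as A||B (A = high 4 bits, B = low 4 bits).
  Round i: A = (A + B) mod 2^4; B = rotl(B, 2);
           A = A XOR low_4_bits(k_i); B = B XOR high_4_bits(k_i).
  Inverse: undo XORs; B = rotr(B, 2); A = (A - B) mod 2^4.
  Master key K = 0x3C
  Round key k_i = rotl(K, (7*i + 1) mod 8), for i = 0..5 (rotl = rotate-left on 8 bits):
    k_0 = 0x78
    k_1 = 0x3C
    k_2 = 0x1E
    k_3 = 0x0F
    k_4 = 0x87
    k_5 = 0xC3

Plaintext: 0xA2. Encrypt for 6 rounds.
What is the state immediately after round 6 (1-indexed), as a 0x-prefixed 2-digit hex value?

s_0 = plaintext = 0xA2
s_1 = Round(s_0, k_0) = 0x4F
s_2 = Round(s_1, k_1) = 0xFC
s_3 = Round(s_2, k_2) = 0x52
s_4 = Round(s_3, k_3) = 0x88
s_5 = Round(s_4, k_4) = 0x7A
s_6 = Round(s_5, k_5) = 0x26

0x26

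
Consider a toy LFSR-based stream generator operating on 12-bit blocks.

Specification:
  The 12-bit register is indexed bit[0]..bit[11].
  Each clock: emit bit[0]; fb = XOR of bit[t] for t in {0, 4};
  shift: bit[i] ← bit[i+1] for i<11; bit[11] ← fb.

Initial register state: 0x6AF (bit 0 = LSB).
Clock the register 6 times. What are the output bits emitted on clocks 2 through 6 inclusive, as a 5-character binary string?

reg_0 = 0x6AF
clock 1: out=1, reg = 0xB57
clock 2: out=1, reg = 0x5AB
clock 3: out=1, reg = 0xAD5
clock 4: out=1, reg = 0x56A
clock 5: out=0, reg = 0x2B5
clock 6: out=1, reg = 0x15A

11101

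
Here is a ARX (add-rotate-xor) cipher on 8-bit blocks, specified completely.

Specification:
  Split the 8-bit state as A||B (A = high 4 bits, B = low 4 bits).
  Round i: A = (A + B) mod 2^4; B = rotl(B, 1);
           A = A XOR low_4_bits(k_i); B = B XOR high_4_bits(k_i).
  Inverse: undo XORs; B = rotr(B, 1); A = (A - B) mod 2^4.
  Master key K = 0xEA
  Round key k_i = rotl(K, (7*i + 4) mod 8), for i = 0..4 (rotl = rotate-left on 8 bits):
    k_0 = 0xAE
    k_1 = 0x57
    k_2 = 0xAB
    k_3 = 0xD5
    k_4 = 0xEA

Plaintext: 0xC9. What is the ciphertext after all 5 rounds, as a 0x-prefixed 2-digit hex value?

s_0 = plaintext = 0xC9
s_1 = Round(s_0, k_0) = 0xB9
s_2 = Round(s_1, k_1) = 0x36
s_3 = Round(s_2, k_2) = 0x26
s_4 = Round(s_3, k_3) = 0xD1
s_5 = Round(s_4, k_4) = 0x4C

0x4C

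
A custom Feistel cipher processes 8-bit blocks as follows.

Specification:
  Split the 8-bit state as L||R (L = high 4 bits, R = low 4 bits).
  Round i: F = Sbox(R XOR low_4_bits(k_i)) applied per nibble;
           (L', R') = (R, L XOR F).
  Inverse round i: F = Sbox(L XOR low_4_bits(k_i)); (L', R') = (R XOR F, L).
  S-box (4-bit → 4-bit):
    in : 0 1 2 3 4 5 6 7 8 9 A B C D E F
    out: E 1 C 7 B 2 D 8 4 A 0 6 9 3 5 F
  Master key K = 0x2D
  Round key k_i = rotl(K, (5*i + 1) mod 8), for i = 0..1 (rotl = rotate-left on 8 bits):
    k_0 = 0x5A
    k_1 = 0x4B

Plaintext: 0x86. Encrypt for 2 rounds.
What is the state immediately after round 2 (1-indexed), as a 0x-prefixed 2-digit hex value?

s_0 = plaintext = 0x86
s_1 = Round(s_0, k_0) = 0x61
s_2 = Round(s_1, k_1) = 0x16

0x16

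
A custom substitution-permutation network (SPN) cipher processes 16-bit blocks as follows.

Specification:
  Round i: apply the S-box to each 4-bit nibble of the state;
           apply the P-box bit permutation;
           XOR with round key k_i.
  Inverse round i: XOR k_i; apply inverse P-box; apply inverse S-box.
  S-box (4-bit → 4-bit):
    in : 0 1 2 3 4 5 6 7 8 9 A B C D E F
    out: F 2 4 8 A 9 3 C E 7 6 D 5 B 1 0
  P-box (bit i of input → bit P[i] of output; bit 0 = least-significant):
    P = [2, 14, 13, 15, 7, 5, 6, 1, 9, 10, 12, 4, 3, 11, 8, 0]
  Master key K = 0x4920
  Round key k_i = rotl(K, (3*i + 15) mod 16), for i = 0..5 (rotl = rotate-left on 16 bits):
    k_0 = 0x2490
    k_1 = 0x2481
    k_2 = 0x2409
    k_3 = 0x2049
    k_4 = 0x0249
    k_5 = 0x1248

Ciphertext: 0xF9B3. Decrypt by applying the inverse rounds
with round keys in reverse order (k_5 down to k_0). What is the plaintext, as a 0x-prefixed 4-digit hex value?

0x9326

s_0 = ciphertext = 0xF9B3
s_1 = InvRound(s_0, k_5) = 0x0508
s_2 = InvRound(s_1, k_4) = 0x762F
s_3 = InvRound(s_2, k_3) = 0xF986
s_4 = InvRound(s_3, k_2) = 0x0A5D
s_5 = InvRound(s_4, k_1) = 0x6DCC
s_6 = InvRound(s_5, k_0) = 0x9326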